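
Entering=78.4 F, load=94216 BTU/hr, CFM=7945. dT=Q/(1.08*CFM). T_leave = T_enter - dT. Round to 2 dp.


dT = 94216/(1.08*7945) = 10.9801
T_leave = 78.4 - 10.9801 = 67.42 F

67.42 F


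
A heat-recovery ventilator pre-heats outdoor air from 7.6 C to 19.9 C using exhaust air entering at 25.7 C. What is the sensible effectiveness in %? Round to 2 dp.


eff = (19.9-7.6)/(25.7-7.6)*100 = 67.96 %

67.96 %


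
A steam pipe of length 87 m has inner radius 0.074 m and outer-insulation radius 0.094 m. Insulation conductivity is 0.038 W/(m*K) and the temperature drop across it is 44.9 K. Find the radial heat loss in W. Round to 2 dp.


Q = 2*pi*0.038*87*44.9/ln(0.094/0.074) = 3898.65 W

3898.65 W


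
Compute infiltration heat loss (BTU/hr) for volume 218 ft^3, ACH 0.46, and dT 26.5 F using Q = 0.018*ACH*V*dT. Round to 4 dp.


Q = 0.018 * 0.46 * 218 * 26.5 = 47.8336 BTU/hr

47.8336 BTU/hr


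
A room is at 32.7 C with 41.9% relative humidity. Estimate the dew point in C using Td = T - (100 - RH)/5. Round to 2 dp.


Td = 32.7 - (100-41.9)/5 = 21.08 C

21.08 C


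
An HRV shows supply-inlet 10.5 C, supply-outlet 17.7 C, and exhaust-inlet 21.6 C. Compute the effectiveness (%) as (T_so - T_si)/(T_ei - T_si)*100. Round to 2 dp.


eff = (17.7-10.5)/(21.6-10.5)*100 = 64.86 %

64.86 %


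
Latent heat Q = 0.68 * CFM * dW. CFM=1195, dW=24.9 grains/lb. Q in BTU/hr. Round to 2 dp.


Q = 0.68 * 1195 * 24.9 = 20233.74 BTU/hr

20233.74 BTU/hr


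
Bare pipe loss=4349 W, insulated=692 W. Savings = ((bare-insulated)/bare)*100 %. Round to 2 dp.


Savings = ((4349-692)/4349)*100 = 84.09 %

84.09 %


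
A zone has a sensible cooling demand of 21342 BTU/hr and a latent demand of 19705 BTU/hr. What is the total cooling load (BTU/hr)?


Qt = 21342 + 19705 = 41047 BTU/hr

41047 BTU/hr


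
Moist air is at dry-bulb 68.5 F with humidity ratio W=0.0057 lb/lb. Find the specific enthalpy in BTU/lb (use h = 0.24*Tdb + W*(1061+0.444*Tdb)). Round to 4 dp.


h = 0.24*68.5 + 0.0057*(1061+0.444*68.5) = 22.6611 BTU/lb

22.6611 BTU/lb


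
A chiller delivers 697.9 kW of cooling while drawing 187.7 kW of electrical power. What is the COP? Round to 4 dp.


COP = 697.9 / 187.7 = 3.7182

3.7182


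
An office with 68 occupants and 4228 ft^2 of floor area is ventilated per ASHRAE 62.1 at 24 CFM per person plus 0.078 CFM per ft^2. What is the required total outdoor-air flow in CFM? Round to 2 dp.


Total = 68*24 + 4228*0.078 = 1961.78 CFM

1961.78 CFM


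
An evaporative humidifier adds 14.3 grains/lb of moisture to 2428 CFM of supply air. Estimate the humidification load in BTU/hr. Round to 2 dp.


Q = 0.68 * 2428 * 14.3 = 23609.87 BTU/hr

23609.87 BTU/hr


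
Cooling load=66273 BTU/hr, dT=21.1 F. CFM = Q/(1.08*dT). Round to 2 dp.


CFM = 66273 / (1.08 * 21.1) = 2908.24

2908.24 CFM


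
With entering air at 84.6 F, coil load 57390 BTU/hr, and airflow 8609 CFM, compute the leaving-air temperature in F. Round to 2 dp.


dT = 57390/(1.08*8609) = 6.1725
T_leave = 84.6 - 6.1725 = 78.43 F

78.43 F


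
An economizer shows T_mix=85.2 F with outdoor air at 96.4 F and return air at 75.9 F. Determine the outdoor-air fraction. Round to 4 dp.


frac = (85.2 - 75.9) / (96.4 - 75.9) = 0.4537

0.4537


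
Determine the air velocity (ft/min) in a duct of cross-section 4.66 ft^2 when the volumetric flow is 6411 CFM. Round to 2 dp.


V = 6411 / 4.66 = 1375.75 ft/min

1375.75 ft/min


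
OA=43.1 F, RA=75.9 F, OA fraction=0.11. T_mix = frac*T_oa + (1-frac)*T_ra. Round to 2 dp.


T_mix = 0.11*43.1 + 0.89*75.9 = 72.29 F

72.29 F


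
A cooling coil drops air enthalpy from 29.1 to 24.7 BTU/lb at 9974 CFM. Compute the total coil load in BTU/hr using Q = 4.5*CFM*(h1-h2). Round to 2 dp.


Q = 4.5 * 9974 * (29.1 - 24.7) = 197485.20 BTU/hr

197485.20 BTU/hr


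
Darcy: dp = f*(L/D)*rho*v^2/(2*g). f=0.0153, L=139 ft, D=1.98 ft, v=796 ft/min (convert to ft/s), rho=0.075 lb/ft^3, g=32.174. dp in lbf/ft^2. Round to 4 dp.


v_fps = 796/60 = 13.2667 ft/s
dp = 0.0153*(139/1.98)*0.075*13.2667^2/(2*32.174) = 0.2203 lbf/ft^2

0.2203 lbf/ft^2


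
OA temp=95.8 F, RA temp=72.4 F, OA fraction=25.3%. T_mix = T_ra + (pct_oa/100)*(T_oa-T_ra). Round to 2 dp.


T_mix = 72.4 + (25.3/100)*(95.8-72.4) = 78.32 F

78.32 F


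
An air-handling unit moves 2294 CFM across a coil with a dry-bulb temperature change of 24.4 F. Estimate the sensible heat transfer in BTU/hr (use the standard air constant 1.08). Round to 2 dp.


Q = 1.08 * 2294 * 24.4 = 60451.49 BTU/hr

60451.49 BTU/hr


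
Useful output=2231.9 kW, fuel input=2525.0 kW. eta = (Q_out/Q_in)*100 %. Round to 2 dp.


eta = (2231.9/2525.0)*100 = 88.39 %

88.39 %


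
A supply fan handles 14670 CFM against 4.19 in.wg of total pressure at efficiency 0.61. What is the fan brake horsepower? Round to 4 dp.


BHP = 14670 * 4.19 / (6356 * 0.61) = 15.8537 hp

15.8537 hp


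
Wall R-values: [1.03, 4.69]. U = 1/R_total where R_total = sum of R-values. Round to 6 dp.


R_total = 1.03 + 4.69 = 5.72
U = 1/5.72 = 0.174825

0.174825


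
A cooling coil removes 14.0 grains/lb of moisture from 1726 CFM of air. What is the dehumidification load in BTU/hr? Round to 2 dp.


Q = 0.68 * 1726 * 14.0 = 16431.52 BTU/hr

16431.52 BTU/hr


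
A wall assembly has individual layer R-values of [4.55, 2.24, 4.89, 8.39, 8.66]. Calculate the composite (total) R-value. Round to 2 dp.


R_total = 4.55 + 2.24 + 4.89 + 8.39 + 8.66 = 28.73

28.73


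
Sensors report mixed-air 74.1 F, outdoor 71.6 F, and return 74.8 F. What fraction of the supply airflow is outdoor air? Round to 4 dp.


frac = (74.1 - 74.8) / (71.6 - 74.8) = 0.2188

0.2188


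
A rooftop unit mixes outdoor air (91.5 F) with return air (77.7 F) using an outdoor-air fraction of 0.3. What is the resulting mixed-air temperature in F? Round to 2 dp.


T_mix = 0.3*91.5 + 0.7*77.7 = 81.84 F

81.84 F


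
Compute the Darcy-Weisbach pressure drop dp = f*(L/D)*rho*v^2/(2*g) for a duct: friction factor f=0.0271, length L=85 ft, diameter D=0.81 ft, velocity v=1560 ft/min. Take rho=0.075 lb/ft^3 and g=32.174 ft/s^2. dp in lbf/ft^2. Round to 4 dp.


v_fps = 1560/60 = 26.0 ft/s
dp = 0.0271*(85/0.81)*0.075*26.0^2/(2*32.174) = 2.2407 lbf/ft^2

2.2407 lbf/ft^2


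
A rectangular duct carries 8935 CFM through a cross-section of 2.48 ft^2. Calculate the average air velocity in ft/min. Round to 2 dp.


V = 8935 / 2.48 = 3602.82 ft/min

3602.82 ft/min


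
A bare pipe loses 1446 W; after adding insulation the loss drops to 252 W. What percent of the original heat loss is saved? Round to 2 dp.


Savings = ((1446-252)/1446)*100 = 82.57 %

82.57 %


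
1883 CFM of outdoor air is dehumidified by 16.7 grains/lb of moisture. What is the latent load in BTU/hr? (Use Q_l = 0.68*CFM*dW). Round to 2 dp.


Q = 0.68 * 1883 * 16.7 = 21383.35 BTU/hr

21383.35 BTU/hr


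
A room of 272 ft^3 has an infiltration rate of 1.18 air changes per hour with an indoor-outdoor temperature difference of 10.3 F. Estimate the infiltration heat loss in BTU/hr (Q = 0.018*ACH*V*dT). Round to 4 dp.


Q = 0.018 * 1.18 * 272 * 10.3 = 59.5060 BTU/hr

59.5060 BTU/hr


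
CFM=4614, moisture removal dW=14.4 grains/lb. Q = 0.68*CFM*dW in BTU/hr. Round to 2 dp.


Q = 0.68 * 4614 * 14.4 = 45180.29 BTU/hr

45180.29 BTU/hr


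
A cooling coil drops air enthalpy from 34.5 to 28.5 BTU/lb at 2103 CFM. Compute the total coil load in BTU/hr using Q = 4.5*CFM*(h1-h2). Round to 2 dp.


Q = 4.5 * 2103 * (34.5 - 28.5) = 56781.00 BTU/hr

56781.00 BTU/hr


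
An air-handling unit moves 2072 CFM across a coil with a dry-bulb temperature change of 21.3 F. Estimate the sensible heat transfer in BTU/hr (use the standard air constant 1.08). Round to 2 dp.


Q = 1.08 * 2072 * 21.3 = 47664.29 BTU/hr

47664.29 BTU/hr


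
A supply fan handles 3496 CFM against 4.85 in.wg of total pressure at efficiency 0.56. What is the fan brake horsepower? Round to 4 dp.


BHP = 3496 * 4.85 / (6356 * 0.56) = 4.7637 hp

4.7637 hp


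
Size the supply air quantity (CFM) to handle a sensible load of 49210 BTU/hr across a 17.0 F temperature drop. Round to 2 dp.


CFM = 49210 / (1.08 * 17.0) = 2680.28

2680.28 CFM


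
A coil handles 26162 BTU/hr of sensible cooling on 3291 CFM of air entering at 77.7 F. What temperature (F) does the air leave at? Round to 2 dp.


dT = 26162/(1.08*3291) = 7.3607
T_leave = 77.7 - 7.3607 = 70.34 F

70.34 F


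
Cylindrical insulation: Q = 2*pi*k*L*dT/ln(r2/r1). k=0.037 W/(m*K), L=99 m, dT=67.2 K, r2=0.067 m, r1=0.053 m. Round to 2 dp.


Q = 2*pi*0.037*99*67.2/ln(0.067/0.053) = 6598.23 W

6598.23 W


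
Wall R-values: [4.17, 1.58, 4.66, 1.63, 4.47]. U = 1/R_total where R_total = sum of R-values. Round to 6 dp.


R_total = 4.17 + 1.58 + 4.66 + 1.63 + 4.47 = 16.51
U = 1/16.51 = 0.060569

0.060569


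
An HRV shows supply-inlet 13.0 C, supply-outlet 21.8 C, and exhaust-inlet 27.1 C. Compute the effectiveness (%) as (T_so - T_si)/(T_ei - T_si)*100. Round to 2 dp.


eff = (21.8-13.0)/(27.1-13.0)*100 = 62.41 %

62.41 %


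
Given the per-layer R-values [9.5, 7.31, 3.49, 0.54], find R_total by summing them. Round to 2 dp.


R_total = 9.5 + 7.31 + 3.49 + 0.54 = 20.84

20.84


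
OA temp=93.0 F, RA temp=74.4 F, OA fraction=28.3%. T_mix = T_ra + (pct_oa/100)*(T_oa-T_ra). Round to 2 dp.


T_mix = 74.4 + (28.3/100)*(93.0-74.4) = 79.66 F

79.66 F


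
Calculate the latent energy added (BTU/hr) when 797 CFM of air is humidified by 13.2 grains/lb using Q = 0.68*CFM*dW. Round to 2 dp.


Q = 0.68 * 797 * 13.2 = 7153.87 BTU/hr

7153.87 BTU/hr


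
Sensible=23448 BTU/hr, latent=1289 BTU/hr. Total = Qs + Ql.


Qt = 23448 + 1289 = 24737 BTU/hr

24737 BTU/hr


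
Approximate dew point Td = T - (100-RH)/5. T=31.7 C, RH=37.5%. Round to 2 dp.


Td = 31.7 - (100-37.5)/5 = 19.20 C

19.20 C


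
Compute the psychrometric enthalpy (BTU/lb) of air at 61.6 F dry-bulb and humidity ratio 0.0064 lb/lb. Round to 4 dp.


h = 0.24*61.6 + 0.0064*(1061+0.444*61.6) = 21.7494 BTU/lb

21.7494 BTU/lb


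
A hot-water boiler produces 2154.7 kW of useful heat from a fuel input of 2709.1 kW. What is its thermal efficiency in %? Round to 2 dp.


eta = (2154.7/2709.1)*100 = 79.54 %

79.54 %


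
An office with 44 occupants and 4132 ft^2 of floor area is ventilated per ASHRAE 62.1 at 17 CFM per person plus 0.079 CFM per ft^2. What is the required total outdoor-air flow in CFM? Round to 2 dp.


Total = 44*17 + 4132*0.079 = 1074.43 CFM

1074.43 CFM


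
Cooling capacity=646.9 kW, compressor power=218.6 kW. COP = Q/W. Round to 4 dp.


COP = 646.9 / 218.6 = 2.9593

2.9593


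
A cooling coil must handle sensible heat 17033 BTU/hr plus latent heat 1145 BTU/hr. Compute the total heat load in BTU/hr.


Qt = 17033 + 1145 = 18178 BTU/hr

18178 BTU/hr


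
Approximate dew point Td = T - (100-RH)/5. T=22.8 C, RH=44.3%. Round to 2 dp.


Td = 22.8 - (100-44.3)/5 = 11.66 C

11.66 C


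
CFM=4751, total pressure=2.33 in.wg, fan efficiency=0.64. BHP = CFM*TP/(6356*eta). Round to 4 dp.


BHP = 4751 * 2.33 / (6356 * 0.64) = 2.7213 hp

2.7213 hp


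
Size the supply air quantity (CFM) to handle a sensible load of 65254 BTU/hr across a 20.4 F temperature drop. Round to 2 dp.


CFM = 65254 / (1.08 * 20.4) = 2961.78

2961.78 CFM


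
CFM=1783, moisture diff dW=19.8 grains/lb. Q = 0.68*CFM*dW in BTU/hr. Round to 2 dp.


Q = 0.68 * 1783 * 19.8 = 24006.31 BTU/hr

24006.31 BTU/hr


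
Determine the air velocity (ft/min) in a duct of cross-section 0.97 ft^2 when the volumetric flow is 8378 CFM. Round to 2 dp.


V = 8378 / 0.97 = 8637.11 ft/min

8637.11 ft/min


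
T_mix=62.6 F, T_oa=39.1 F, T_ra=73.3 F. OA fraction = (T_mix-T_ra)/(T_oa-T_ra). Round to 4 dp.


frac = (62.6 - 73.3) / (39.1 - 73.3) = 0.3129

0.3129


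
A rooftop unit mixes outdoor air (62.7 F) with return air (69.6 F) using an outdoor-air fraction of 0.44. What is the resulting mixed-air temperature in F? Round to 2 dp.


T_mix = 0.44*62.7 + 0.56*69.6 = 66.56 F

66.56 F


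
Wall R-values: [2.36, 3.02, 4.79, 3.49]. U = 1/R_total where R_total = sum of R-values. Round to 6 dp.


R_total = 2.36 + 3.02 + 4.79 + 3.49 = 13.66
U = 1/13.66 = 0.073206

0.073206


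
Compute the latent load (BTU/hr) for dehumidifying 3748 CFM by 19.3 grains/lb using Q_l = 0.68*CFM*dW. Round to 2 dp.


Q = 0.68 * 3748 * 19.3 = 49188.75 BTU/hr

49188.75 BTU/hr


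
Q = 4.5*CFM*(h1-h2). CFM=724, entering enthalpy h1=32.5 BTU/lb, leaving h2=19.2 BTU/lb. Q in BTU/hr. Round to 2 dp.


Q = 4.5 * 724 * (32.5 - 19.2) = 43331.40 BTU/hr

43331.40 BTU/hr


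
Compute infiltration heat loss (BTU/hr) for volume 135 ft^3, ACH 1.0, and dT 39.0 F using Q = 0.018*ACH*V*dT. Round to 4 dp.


Q = 0.018 * 1.0 * 135 * 39.0 = 94.7700 BTU/hr

94.7700 BTU/hr


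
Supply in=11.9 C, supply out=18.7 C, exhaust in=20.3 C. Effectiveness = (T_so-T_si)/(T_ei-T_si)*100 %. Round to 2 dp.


eff = (18.7-11.9)/(20.3-11.9)*100 = 80.95 %

80.95 %


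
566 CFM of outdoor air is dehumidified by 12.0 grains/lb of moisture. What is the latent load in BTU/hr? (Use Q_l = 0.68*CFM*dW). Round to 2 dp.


Q = 0.68 * 566 * 12.0 = 4618.56 BTU/hr

4618.56 BTU/hr


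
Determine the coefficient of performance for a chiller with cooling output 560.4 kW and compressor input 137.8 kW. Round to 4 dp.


COP = 560.4 / 137.8 = 4.0668

4.0668


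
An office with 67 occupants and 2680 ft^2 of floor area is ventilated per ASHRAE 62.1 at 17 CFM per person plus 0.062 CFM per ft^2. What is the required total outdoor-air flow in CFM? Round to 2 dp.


Total = 67*17 + 2680*0.062 = 1305.16 CFM

1305.16 CFM


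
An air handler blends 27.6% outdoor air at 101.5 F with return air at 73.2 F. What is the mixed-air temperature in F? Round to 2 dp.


T_mix = 73.2 + (27.6/100)*(101.5-73.2) = 81.01 F

81.01 F


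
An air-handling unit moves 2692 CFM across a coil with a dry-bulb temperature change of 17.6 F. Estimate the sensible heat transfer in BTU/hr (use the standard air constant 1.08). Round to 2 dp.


Q = 1.08 * 2692 * 17.6 = 51169.54 BTU/hr

51169.54 BTU/hr


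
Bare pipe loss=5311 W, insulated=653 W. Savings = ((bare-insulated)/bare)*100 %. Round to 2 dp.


Savings = ((5311-653)/5311)*100 = 87.70 %

87.70 %


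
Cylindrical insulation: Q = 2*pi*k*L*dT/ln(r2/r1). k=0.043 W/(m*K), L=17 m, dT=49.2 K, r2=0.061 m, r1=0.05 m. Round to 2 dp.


Q = 2*pi*0.043*17*49.2/ln(0.061/0.05) = 1136.41 W

1136.41 W


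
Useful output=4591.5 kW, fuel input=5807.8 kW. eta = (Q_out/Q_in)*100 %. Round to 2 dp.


eta = (4591.5/5807.8)*100 = 79.06 %

79.06 %


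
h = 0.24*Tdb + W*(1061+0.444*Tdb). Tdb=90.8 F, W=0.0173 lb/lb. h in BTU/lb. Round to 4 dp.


h = 0.24*90.8 + 0.0173*(1061+0.444*90.8) = 40.8448 BTU/lb

40.8448 BTU/lb


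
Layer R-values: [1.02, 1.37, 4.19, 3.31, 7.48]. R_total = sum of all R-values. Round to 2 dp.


R_total = 1.02 + 1.37 + 4.19 + 3.31 + 7.48 = 17.37

17.37


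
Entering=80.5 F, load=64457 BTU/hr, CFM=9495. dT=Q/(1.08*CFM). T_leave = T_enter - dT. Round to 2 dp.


dT = 64457/(1.08*9495) = 6.2857
T_leave = 80.5 - 6.2857 = 74.21 F

74.21 F


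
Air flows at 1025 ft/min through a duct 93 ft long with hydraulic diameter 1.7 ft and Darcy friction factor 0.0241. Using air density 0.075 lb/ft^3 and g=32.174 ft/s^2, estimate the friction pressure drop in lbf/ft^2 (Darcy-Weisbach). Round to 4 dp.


v_fps = 1025/60 = 17.0833 ft/s
dp = 0.0241*(93/1.7)*0.075*17.0833^2/(2*32.174) = 0.4485 lbf/ft^2

0.4485 lbf/ft^2


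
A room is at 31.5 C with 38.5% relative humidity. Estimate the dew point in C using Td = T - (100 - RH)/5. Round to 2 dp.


Td = 31.5 - (100-38.5)/5 = 19.20 C

19.20 C


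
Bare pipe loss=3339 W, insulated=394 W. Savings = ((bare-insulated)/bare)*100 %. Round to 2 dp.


Savings = ((3339-394)/3339)*100 = 88.20 %

88.20 %


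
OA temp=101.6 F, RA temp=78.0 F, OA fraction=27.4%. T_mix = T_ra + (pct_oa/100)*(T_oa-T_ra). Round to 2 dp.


T_mix = 78.0 + (27.4/100)*(101.6-78.0) = 84.47 F

84.47 F


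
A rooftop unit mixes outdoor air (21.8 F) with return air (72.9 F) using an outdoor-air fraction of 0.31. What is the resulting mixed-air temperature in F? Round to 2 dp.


T_mix = 0.31*21.8 + 0.69*72.9 = 57.06 F

57.06 F


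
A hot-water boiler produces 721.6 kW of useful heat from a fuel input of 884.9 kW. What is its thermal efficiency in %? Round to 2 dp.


eta = (721.6/884.9)*100 = 81.55 %

81.55 %


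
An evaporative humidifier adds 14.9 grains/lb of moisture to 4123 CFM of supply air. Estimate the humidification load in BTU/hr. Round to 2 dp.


Q = 0.68 * 4123 * 14.9 = 41774.24 BTU/hr

41774.24 BTU/hr


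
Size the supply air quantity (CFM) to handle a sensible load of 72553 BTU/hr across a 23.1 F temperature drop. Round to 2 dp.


CFM = 72553 / (1.08 * 23.1) = 2908.17

2908.17 CFM


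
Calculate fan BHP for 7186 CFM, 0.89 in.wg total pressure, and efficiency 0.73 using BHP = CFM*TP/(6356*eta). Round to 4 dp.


BHP = 7186 * 0.89 / (6356 * 0.73) = 1.3784 hp

1.3784 hp


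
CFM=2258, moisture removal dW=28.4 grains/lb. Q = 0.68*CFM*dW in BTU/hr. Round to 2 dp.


Q = 0.68 * 2258 * 28.4 = 43606.50 BTU/hr

43606.50 BTU/hr


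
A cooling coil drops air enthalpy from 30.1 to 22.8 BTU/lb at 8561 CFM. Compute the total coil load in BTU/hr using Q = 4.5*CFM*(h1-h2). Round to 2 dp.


Q = 4.5 * 8561 * (30.1 - 22.8) = 281228.85 BTU/hr

281228.85 BTU/hr


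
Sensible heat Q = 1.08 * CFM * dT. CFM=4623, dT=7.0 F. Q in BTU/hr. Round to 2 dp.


Q = 1.08 * 4623 * 7.0 = 34949.88 BTU/hr

34949.88 BTU/hr


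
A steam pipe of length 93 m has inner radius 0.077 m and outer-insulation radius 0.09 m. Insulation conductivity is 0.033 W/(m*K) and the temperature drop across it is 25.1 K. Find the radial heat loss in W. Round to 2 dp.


Q = 2*pi*0.033*93*25.1/ln(0.09/0.077) = 3102.52 W

3102.52 W


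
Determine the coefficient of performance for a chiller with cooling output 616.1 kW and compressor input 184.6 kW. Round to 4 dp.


COP = 616.1 / 184.6 = 3.3375

3.3375


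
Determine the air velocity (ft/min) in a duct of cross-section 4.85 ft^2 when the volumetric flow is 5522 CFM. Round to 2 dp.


V = 5522 / 4.85 = 1138.56 ft/min

1138.56 ft/min


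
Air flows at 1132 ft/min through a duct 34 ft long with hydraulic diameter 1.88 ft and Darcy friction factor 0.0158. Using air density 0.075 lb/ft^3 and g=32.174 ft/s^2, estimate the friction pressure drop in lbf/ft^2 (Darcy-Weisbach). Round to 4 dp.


v_fps = 1132/60 = 18.8667 ft/s
dp = 0.0158*(34/1.88)*0.075*18.8667^2/(2*32.174) = 0.1185 lbf/ft^2

0.1185 lbf/ft^2


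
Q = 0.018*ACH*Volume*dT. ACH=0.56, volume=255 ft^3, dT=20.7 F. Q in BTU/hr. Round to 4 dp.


Q = 0.018 * 0.56 * 255 * 20.7 = 53.2073 BTU/hr

53.2073 BTU/hr


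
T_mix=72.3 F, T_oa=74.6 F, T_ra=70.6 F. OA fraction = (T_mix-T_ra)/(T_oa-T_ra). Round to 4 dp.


frac = (72.3 - 70.6) / (74.6 - 70.6) = 0.4250

0.4250


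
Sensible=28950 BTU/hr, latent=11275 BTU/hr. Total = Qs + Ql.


Qt = 28950 + 11275 = 40225 BTU/hr

40225 BTU/hr


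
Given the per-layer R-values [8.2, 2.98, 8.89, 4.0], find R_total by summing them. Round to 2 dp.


R_total = 8.2 + 2.98 + 8.89 + 4.0 = 24.07

24.07


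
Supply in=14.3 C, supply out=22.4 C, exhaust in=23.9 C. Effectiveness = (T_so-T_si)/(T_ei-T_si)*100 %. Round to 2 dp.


eff = (22.4-14.3)/(23.9-14.3)*100 = 84.38 %

84.38 %


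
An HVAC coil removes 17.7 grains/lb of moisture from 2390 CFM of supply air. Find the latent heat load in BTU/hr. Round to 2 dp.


Q = 0.68 * 2390 * 17.7 = 28766.04 BTU/hr

28766.04 BTU/hr


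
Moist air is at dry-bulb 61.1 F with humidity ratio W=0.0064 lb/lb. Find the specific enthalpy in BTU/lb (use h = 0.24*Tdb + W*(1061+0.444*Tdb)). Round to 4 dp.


h = 0.24*61.1 + 0.0064*(1061+0.444*61.1) = 21.6280 BTU/lb

21.6280 BTU/lb


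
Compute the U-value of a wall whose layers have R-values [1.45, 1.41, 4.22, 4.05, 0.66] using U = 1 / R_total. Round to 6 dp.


R_total = 1.45 + 1.41 + 4.22 + 4.05 + 0.66 = 11.79
U = 1/11.79 = 0.084818

0.084818


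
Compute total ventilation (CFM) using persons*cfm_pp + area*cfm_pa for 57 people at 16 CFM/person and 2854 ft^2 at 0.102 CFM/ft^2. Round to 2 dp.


Total = 57*16 + 2854*0.102 = 1203.11 CFM

1203.11 CFM


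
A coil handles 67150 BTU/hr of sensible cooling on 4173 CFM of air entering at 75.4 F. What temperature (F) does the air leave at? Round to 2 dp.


dT = 67150/(1.08*4173) = 14.8996
T_leave = 75.4 - 14.8996 = 60.50 F

60.50 F


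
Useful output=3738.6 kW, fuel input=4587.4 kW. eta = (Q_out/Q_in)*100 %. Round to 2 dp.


eta = (3738.6/4587.4)*100 = 81.50 %

81.50 %


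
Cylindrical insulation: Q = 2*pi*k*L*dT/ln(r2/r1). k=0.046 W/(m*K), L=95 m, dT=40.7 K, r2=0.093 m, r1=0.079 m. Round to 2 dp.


Q = 2*pi*0.046*95*40.7/ln(0.093/0.079) = 6849.59 W

6849.59 W


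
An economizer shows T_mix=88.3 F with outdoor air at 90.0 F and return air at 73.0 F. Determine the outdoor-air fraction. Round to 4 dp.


frac = (88.3 - 73.0) / (90.0 - 73.0) = 0.9000

0.9000


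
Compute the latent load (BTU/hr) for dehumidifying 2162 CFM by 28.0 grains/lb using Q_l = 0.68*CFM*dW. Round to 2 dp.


Q = 0.68 * 2162 * 28.0 = 41164.48 BTU/hr

41164.48 BTU/hr


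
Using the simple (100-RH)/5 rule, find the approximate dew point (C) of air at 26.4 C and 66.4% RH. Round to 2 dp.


Td = 26.4 - (100-66.4)/5 = 19.68 C

19.68 C


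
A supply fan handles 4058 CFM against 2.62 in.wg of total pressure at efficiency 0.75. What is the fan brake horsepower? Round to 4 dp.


BHP = 4058 * 2.62 / (6356 * 0.75) = 2.2303 hp

2.2303 hp


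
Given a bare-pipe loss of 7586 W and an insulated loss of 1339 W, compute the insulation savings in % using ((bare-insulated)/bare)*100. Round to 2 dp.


Savings = ((7586-1339)/7586)*100 = 82.35 %

82.35 %


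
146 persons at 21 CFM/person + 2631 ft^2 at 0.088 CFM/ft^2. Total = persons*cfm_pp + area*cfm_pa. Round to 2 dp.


Total = 146*21 + 2631*0.088 = 3297.53 CFM

3297.53 CFM


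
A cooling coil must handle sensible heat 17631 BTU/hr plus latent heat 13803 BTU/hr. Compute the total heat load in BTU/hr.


Qt = 17631 + 13803 = 31434 BTU/hr

31434 BTU/hr


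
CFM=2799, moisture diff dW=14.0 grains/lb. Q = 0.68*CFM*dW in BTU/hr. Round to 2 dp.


Q = 0.68 * 2799 * 14.0 = 26646.48 BTU/hr

26646.48 BTU/hr


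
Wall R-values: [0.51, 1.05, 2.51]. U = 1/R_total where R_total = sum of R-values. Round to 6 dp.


R_total = 0.51 + 1.05 + 2.51 = 4.07
U = 1/4.07 = 0.245700

0.245700


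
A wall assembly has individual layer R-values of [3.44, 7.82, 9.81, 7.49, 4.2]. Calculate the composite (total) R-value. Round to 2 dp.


R_total = 3.44 + 7.82 + 9.81 + 7.49 + 4.2 = 32.76

32.76


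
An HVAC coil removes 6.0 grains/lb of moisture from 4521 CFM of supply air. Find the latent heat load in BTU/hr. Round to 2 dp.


Q = 0.68 * 4521 * 6.0 = 18445.68 BTU/hr

18445.68 BTU/hr


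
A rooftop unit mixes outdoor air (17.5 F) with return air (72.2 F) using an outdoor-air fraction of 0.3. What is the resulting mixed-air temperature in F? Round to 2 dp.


T_mix = 0.3*17.5 + 0.7*72.2 = 55.79 F

55.79 F


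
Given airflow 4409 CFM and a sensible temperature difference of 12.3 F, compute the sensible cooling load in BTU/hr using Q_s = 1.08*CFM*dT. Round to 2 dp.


Q = 1.08 * 4409 * 12.3 = 58569.16 BTU/hr

58569.16 BTU/hr


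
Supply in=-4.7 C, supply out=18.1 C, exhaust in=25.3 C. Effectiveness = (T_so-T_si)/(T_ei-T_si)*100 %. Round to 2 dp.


eff = (18.1-(-4.7))/(25.3-(-4.7))*100 = 76.00 %

76.00 %


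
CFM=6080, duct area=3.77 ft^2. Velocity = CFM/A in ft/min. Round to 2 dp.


V = 6080 / 3.77 = 1612.73 ft/min

1612.73 ft/min


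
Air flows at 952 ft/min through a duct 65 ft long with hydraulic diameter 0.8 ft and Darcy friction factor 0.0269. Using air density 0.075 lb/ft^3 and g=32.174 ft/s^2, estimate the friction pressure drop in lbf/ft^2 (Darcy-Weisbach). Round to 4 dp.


v_fps = 952/60 = 15.8667 ft/s
dp = 0.0269*(65/0.8)*0.075*15.8667^2/(2*32.174) = 0.6413 lbf/ft^2

0.6413 lbf/ft^2


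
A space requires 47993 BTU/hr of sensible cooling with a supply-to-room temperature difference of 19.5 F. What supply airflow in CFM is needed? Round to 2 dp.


CFM = 47993 / (1.08 * 19.5) = 2278.87

2278.87 CFM


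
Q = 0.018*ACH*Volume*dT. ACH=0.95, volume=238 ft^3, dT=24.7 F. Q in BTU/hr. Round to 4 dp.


Q = 0.018 * 0.95 * 238 * 24.7 = 100.5241 BTU/hr

100.5241 BTU/hr


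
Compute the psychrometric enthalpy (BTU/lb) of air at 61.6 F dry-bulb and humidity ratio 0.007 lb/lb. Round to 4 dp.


h = 0.24*61.6 + 0.007*(1061+0.444*61.6) = 22.4025 BTU/lb

22.4025 BTU/lb


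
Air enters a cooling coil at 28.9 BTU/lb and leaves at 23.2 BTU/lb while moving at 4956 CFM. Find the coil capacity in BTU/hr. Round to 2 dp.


Q = 4.5 * 4956 * (28.9 - 23.2) = 127121.40 BTU/hr

127121.40 BTU/hr


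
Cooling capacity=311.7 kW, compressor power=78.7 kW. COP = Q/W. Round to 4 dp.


COP = 311.7 / 78.7 = 3.9606

3.9606


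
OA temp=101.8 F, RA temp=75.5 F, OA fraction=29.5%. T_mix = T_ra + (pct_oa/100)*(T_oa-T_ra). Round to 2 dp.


T_mix = 75.5 + (29.5/100)*(101.8-75.5) = 83.26 F

83.26 F


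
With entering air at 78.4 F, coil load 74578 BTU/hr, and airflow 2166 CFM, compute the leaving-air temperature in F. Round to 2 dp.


dT = 74578/(1.08*2166) = 31.8807
T_leave = 78.4 - 31.8807 = 46.52 F

46.52 F


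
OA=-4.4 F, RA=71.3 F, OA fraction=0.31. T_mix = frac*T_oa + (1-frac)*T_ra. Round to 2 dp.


T_mix = 0.31*(-4.4) + 0.69*71.3 = 47.83 F

47.83 F


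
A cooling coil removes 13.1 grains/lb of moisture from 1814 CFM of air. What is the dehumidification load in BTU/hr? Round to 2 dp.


Q = 0.68 * 1814 * 13.1 = 16159.11 BTU/hr

16159.11 BTU/hr


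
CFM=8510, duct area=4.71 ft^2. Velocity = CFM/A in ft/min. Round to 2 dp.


V = 8510 / 4.71 = 1806.79 ft/min

1806.79 ft/min


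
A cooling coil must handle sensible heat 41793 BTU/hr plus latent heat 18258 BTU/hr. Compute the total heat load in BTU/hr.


Qt = 41793 + 18258 = 60051 BTU/hr

60051 BTU/hr


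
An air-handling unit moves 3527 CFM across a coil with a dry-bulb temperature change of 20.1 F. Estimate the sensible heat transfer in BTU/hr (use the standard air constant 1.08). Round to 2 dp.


Q = 1.08 * 3527 * 20.1 = 76564.12 BTU/hr

76564.12 BTU/hr


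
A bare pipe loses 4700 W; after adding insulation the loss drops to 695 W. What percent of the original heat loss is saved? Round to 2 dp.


Savings = ((4700-695)/4700)*100 = 85.21 %

85.21 %


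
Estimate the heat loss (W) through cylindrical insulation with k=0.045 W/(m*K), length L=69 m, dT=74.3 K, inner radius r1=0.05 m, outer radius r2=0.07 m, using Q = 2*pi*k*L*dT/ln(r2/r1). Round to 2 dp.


Q = 2*pi*0.045*69*74.3/ln(0.07/0.05) = 4308.05 W

4308.05 W


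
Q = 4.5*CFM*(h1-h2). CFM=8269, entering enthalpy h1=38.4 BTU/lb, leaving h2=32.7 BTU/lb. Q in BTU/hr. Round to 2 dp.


Q = 4.5 * 8269 * (38.4 - 32.7) = 212099.85 BTU/hr

212099.85 BTU/hr


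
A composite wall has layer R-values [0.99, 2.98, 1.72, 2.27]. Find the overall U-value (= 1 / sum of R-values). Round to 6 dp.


R_total = 0.99 + 2.98 + 1.72 + 2.27 = 7.96
U = 1/7.96 = 0.125628

0.125628


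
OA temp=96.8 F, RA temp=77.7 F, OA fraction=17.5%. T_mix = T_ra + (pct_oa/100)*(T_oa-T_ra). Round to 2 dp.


T_mix = 77.7 + (17.5/100)*(96.8-77.7) = 81.04 F

81.04 F


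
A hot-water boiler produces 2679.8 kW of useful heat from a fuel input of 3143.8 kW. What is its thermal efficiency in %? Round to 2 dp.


eta = (2679.8/3143.8)*100 = 85.24 %

85.24 %


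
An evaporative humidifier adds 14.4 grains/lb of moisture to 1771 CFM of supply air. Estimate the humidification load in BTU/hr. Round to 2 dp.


Q = 0.68 * 1771 * 14.4 = 17341.63 BTU/hr

17341.63 BTU/hr


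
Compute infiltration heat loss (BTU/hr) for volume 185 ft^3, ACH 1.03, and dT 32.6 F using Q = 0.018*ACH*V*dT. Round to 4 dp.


Q = 0.018 * 1.03 * 185 * 32.6 = 111.8147 BTU/hr

111.8147 BTU/hr


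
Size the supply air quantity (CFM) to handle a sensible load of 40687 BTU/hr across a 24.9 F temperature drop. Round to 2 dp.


CFM = 40687 / (1.08 * 24.9) = 1512.98

1512.98 CFM


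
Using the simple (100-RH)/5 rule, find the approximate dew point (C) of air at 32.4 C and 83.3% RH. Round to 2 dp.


Td = 32.4 - (100-83.3)/5 = 29.06 C

29.06 C


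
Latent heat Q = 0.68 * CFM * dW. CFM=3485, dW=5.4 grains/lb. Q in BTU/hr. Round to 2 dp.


Q = 0.68 * 3485 * 5.4 = 12796.92 BTU/hr

12796.92 BTU/hr


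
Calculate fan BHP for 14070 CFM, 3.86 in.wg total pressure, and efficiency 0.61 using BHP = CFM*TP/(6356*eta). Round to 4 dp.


BHP = 14070 * 3.86 / (6356 * 0.61) = 14.0077 hp

14.0077 hp


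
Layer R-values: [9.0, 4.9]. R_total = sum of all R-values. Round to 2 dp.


R_total = 9.0 + 4.9 = 13.90

13.90


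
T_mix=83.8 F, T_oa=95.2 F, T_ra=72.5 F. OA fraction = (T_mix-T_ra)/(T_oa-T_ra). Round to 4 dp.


frac = (83.8 - 72.5) / (95.2 - 72.5) = 0.4978

0.4978


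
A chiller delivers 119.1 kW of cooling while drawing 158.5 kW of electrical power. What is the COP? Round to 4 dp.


COP = 119.1 / 158.5 = 0.7514

0.7514


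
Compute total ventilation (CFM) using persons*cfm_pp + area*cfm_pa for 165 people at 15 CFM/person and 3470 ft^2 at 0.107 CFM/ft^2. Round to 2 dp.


Total = 165*15 + 3470*0.107 = 2846.29 CFM

2846.29 CFM


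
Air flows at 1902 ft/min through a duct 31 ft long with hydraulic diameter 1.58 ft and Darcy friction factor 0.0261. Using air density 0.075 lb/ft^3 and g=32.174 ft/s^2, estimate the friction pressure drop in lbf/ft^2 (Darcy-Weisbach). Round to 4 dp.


v_fps = 1902/60 = 31.7 ft/s
dp = 0.0261*(31/1.58)*0.075*31.7^2/(2*32.174) = 0.5998 lbf/ft^2

0.5998 lbf/ft^2


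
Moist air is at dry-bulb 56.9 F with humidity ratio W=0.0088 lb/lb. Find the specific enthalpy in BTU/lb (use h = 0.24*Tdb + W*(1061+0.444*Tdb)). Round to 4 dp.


h = 0.24*56.9 + 0.0088*(1061+0.444*56.9) = 23.2151 BTU/lb

23.2151 BTU/lb


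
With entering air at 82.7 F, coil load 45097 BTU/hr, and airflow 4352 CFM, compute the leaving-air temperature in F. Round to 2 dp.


dT = 45097/(1.08*4352) = 9.5948
T_leave = 82.7 - 9.5948 = 73.11 F

73.11 F


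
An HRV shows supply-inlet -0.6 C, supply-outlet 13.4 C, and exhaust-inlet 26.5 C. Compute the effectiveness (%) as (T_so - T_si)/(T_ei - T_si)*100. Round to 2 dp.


eff = (13.4-(-0.6))/(26.5-(-0.6))*100 = 51.66 %

51.66 %


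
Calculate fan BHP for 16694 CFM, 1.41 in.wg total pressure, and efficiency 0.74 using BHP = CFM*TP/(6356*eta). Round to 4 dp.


BHP = 16694 * 1.41 / (6356 * 0.74) = 5.0045 hp

5.0045 hp


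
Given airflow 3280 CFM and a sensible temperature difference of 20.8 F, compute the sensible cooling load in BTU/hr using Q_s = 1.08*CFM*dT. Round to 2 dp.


Q = 1.08 * 3280 * 20.8 = 73681.92 BTU/hr

73681.92 BTU/hr


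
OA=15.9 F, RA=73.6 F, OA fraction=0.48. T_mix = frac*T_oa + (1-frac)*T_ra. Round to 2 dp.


T_mix = 0.48*15.9 + 0.52*73.6 = 45.90 F

45.90 F


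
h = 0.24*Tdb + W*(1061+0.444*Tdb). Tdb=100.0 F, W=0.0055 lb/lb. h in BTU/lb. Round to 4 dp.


h = 0.24*100.0 + 0.0055*(1061+0.444*100.0) = 30.0797 BTU/lb

30.0797 BTU/lb


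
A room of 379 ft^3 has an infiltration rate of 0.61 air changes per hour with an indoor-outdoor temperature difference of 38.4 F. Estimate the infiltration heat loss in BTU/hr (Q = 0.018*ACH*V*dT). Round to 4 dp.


Q = 0.018 * 0.61 * 379 * 38.4 = 159.7985 BTU/hr

159.7985 BTU/hr


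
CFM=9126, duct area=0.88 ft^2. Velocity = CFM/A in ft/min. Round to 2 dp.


V = 9126 / 0.88 = 10370.45 ft/min

10370.45 ft/min


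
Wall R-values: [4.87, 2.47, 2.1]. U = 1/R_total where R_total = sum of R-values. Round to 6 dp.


R_total = 4.87 + 2.47 + 2.1 = 9.44
U = 1/9.44 = 0.105932

0.105932


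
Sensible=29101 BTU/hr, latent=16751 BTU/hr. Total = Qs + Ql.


Qt = 29101 + 16751 = 45852 BTU/hr

45852 BTU/hr


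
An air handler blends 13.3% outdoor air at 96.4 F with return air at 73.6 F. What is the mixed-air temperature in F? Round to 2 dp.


T_mix = 73.6 + (13.3/100)*(96.4-73.6) = 76.63 F

76.63 F


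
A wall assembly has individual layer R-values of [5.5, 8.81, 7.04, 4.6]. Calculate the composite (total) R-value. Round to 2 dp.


R_total = 5.5 + 8.81 + 7.04 + 4.6 = 25.95

25.95


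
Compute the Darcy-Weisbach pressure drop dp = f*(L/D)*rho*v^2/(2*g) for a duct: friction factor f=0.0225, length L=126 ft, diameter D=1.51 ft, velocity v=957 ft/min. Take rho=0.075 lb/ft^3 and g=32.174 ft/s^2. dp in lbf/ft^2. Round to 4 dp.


v_fps = 957/60 = 15.95 ft/s
dp = 0.0225*(126/1.51)*0.075*15.95^2/(2*32.174) = 0.5567 lbf/ft^2

0.5567 lbf/ft^2


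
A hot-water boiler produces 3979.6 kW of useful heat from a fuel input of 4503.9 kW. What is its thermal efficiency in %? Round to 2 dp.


eta = (3979.6/4503.9)*100 = 88.36 %

88.36 %


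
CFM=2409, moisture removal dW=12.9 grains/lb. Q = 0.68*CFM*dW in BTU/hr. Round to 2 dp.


Q = 0.68 * 2409 * 12.9 = 21131.75 BTU/hr

21131.75 BTU/hr


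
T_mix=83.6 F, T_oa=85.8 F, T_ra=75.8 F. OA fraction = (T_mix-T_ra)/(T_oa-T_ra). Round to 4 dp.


frac = (83.6 - 75.8) / (85.8 - 75.8) = 0.7800

0.7800


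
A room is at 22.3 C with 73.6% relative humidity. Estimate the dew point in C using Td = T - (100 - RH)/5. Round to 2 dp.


Td = 22.3 - (100-73.6)/5 = 17.02 C

17.02 C


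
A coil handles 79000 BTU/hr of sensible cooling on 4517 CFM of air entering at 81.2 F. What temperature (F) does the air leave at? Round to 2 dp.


dT = 79000/(1.08*4517) = 16.1940
T_leave = 81.2 - 16.1940 = 65.01 F

65.01 F


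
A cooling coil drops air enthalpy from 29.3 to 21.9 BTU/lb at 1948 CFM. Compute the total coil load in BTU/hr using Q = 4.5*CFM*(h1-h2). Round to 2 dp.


Q = 4.5 * 1948 * (29.3 - 21.9) = 64868.40 BTU/hr

64868.40 BTU/hr


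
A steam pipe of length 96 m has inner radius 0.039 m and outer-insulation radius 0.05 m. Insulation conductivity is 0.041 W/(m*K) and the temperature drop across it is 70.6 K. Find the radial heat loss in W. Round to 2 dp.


Q = 2*pi*0.041*96*70.6/ln(0.05/0.039) = 7027.18 W

7027.18 W


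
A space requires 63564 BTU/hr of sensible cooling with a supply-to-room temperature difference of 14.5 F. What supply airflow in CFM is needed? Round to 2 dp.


CFM = 63564 / (1.08 * 14.5) = 4059.00

4059.00 CFM


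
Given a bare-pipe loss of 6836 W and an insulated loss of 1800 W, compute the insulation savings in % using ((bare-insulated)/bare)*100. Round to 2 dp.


Savings = ((6836-1800)/6836)*100 = 73.67 %

73.67 %


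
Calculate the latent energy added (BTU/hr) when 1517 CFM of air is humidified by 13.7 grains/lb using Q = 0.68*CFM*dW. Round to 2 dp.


Q = 0.68 * 1517 * 13.7 = 14132.37 BTU/hr

14132.37 BTU/hr


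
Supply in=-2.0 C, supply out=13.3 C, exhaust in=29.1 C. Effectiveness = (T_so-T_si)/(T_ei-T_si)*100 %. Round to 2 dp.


eff = (13.3-(-2.0))/(29.1-(-2.0))*100 = 49.20 %

49.20 %


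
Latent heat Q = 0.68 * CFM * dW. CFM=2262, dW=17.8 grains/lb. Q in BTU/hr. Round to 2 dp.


Q = 0.68 * 2262 * 17.8 = 27379.25 BTU/hr

27379.25 BTU/hr


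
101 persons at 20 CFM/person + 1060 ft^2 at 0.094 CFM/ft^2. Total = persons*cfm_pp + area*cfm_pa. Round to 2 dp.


Total = 101*20 + 1060*0.094 = 2119.64 CFM

2119.64 CFM


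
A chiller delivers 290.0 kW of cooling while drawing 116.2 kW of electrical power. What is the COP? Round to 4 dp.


COP = 290.0 / 116.2 = 2.4957

2.4957


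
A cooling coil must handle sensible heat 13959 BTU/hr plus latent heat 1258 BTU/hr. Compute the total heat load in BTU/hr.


Qt = 13959 + 1258 = 15217 BTU/hr

15217 BTU/hr


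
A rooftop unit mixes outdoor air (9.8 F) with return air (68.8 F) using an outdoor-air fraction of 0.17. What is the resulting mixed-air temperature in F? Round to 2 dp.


T_mix = 0.17*9.8 + 0.83*68.8 = 58.77 F

58.77 F


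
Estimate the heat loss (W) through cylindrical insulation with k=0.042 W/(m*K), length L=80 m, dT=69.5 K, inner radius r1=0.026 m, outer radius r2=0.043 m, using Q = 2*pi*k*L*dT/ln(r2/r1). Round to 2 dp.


Q = 2*pi*0.042*80*69.5/ln(0.043/0.026) = 2916.40 W

2916.40 W


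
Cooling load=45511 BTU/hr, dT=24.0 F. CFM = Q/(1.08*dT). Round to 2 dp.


CFM = 45511 / (1.08 * 24.0) = 1755.83

1755.83 CFM


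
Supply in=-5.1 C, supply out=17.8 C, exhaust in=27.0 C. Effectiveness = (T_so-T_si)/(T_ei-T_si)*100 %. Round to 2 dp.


eff = (17.8-(-5.1))/(27.0-(-5.1))*100 = 71.34 %

71.34 %


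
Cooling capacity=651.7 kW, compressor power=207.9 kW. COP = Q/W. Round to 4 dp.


COP = 651.7 / 207.9 = 3.1347

3.1347


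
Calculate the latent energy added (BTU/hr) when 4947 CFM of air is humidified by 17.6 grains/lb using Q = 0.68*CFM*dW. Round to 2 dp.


Q = 0.68 * 4947 * 17.6 = 59205.70 BTU/hr

59205.70 BTU/hr


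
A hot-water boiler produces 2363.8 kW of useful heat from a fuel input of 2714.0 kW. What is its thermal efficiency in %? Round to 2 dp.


eta = (2363.8/2714.0)*100 = 87.10 %

87.10 %


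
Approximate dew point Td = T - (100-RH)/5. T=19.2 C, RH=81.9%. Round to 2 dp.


Td = 19.2 - (100-81.9)/5 = 15.58 C

15.58 C


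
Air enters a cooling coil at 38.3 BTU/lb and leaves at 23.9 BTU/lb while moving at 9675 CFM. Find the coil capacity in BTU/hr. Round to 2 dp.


Q = 4.5 * 9675 * (38.3 - 23.9) = 626940.00 BTU/hr

626940.00 BTU/hr


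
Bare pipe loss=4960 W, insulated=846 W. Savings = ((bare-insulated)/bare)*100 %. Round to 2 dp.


Savings = ((4960-846)/4960)*100 = 82.94 %

82.94 %


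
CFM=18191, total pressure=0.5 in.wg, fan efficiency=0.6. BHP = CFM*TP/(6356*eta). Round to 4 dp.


BHP = 18191 * 0.5 / (6356 * 0.6) = 2.3850 hp

2.3850 hp


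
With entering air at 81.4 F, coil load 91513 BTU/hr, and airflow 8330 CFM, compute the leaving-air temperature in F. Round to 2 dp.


dT = 91513/(1.08*8330) = 10.1722
T_leave = 81.4 - 10.1722 = 71.23 F

71.23 F


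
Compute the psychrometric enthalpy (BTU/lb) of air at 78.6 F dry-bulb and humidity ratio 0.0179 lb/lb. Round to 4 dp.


h = 0.24*78.6 + 0.0179*(1061+0.444*78.6) = 38.4806 BTU/lb

38.4806 BTU/lb


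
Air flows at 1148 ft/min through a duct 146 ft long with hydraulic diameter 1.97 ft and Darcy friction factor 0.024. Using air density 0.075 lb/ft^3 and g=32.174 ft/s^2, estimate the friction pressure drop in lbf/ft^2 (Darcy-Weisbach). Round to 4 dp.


v_fps = 1148/60 = 19.1333 ft/s
dp = 0.024*(146/1.97)*0.075*19.1333^2/(2*32.174) = 0.7589 lbf/ft^2

0.7589 lbf/ft^2


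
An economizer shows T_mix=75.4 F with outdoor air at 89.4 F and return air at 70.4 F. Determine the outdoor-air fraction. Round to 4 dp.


frac = (75.4 - 70.4) / (89.4 - 70.4) = 0.2632

0.2632


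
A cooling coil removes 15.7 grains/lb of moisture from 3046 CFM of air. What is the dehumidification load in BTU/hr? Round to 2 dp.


Q = 0.68 * 3046 * 15.7 = 32519.10 BTU/hr

32519.10 BTU/hr


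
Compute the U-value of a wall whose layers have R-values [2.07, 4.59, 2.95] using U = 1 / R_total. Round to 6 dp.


R_total = 2.07 + 4.59 + 2.95 = 9.61
U = 1/9.61 = 0.104058

0.104058


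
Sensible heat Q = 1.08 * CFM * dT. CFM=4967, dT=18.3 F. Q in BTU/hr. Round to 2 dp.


Q = 1.08 * 4967 * 18.3 = 98167.79 BTU/hr

98167.79 BTU/hr


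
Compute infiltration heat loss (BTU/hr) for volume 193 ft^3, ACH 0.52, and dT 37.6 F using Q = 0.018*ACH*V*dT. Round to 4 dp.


Q = 0.018 * 0.52 * 193 * 37.6 = 67.9236 BTU/hr

67.9236 BTU/hr
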